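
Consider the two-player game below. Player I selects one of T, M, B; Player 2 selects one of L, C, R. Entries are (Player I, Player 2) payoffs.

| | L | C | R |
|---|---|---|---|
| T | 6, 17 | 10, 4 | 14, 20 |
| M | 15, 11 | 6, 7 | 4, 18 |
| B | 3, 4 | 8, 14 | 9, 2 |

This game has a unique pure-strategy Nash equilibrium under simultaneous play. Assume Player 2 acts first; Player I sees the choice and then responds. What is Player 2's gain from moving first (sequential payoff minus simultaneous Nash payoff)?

0

Work backward from Player I's decision.
- L: Player I compares 6, 15, 3 and picks M; Player 2 would get 11.
- C: Player I compares 10, 6, 8 and picks T; Player 2 would get 4.
- R: Player I compares 14, 4, 9 and picks T; Player 2 would get 20.
Maximizing over 11, 4, 20, Player 2 chooses R. Subgame-perfect outcome: (T, R) with payoffs (14, 20).
Under simultaneous play:
Player I's best replies: L→M; C→T; R→T.
Player 2's best replies: T→R; M→R; B→C.
The unique mutual best reply is (T, R), giving (14, 20).
Player 2's commitment gain: 20 − 20 = 0.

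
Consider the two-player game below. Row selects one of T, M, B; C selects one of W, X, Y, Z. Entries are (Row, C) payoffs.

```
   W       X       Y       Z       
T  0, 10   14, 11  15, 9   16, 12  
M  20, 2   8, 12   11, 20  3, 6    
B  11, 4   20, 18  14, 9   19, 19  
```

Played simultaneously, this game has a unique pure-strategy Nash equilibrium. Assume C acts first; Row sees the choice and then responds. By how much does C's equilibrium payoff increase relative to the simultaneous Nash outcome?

Work backward from Row's decision.
- W: Row compares 0, 20, 11 and picks M; C would get 2.
- X: Row compares 14, 8, 20 and picks B; C would get 18.
- Y: Row compares 15, 11, 14 and picks T; C would get 9.
- Z: Row compares 16, 3, 19 and picks B; C would get 19.
C's induced payoffs are 2, 18, 9, 19, so C commits to Z. Subgame-perfect outcome: (B, Z) with payoffs (19, 19).
Now find the simultaneous Nash equilibrium.
Row's best replies: W→M; X→B; Y→T; Z→B.
C's best replies: T→Z; M→Y; B→Z.
The unique mutual best reply is (B, Z), giving (19, 19).
C's commitment gain: 19 − 19 = 0.

0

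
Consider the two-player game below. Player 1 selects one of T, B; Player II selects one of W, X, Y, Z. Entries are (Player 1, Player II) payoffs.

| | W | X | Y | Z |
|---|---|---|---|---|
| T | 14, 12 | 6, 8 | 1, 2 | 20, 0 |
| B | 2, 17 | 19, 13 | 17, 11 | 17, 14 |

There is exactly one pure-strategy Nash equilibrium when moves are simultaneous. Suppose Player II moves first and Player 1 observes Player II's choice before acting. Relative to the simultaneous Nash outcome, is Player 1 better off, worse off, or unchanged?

Backward induction with Player II moving first.
- W: BR = T, leader payoff 12.
- X: BR = B, leader payoff 13.
- Y: BR = B, leader payoff 11.
- Z: BR = T, leader payoff 0.
Maximizing over 12, 13, 11, 0, Player II chooses X. Subgame-perfect outcome: (B, X) with payoffs (19, 13).
For the simultaneous game, intersect best replies.
Player 1's best replies: W→T; X→B; Y→B; Z→T.
Player II's best replies: T→W; B→W.
Only (T, W) has each player best-responding; Nash payoffs (14, 12).
Player 1 earns 19 sequentially versus 14 at the Nash outcome: better off.

better off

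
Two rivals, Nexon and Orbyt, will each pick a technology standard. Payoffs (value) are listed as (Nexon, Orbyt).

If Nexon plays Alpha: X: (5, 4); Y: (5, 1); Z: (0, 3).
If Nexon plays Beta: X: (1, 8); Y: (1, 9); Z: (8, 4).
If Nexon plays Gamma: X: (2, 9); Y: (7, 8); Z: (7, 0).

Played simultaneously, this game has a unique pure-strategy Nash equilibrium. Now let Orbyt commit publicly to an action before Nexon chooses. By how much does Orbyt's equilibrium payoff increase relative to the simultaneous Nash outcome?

Nexon best-responds to each possible Orbyt move:
- X: Nexon compares 5, 1, 2 and picks Alpha; Orbyt would get 4.
- Y: Nexon compares 5, 1, 7 and picks Gamma; Orbyt would get 8.
- Z: Nexon compares 0, 8, 7 and picks Beta; Orbyt would get 4.
Maximizing over 4, 8, 4, Orbyt chooses Y. Subgame-perfect outcome: (Gamma, Y) with payoffs (7, 8).
Under simultaneous play:
Nexon's best replies: X→Alpha; Y→Gamma; Z→Beta.
Orbyt's best replies: Alpha→X; Beta→Y; Gamma→X.
Only (Alpha, X) has each player best-responding; Nash payoffs (5, 4).
Orbyt's commitment gain: 8 − 4 = 4.

4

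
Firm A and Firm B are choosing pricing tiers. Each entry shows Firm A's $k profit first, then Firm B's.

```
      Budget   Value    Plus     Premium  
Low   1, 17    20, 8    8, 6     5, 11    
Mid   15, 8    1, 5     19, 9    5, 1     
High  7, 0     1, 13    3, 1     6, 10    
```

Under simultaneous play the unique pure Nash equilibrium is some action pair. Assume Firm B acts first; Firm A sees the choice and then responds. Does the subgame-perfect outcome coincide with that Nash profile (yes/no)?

Solve by backward induction (Firm B leads).
- Budget: Firm A compares 1, 15, 7 and picks Mid; Firm B would get 8.
- Value: Firm A compares 20, 1, 1 and picks Low; Firm B would get 8.
- Plus: Firm A compares 8, 19, 3 and picks Mid; Firm B would get 9.
- Premium: Firm A compares 5, 5, 6 and picks High; Firm B would get 10.
Among 8, 8, 9, 10, the best is 10 at Premium. Subgame-perfect outcome: (High, Premium) with payoffs (6, 10).
For the simultaneous game, intersect best replies.
Firm A's best replies: Budget→Mid; Value→Low; Plus→Mid; Premium→High.
Firm B's best replies: Low→Budget; Mid→Plus; High→Value.
The unique mutual best reply is (Mid, Plus), giving (19, 9).
Sequential outcome (High, Premium) differs from the Nash profile (Mid, Plus).

no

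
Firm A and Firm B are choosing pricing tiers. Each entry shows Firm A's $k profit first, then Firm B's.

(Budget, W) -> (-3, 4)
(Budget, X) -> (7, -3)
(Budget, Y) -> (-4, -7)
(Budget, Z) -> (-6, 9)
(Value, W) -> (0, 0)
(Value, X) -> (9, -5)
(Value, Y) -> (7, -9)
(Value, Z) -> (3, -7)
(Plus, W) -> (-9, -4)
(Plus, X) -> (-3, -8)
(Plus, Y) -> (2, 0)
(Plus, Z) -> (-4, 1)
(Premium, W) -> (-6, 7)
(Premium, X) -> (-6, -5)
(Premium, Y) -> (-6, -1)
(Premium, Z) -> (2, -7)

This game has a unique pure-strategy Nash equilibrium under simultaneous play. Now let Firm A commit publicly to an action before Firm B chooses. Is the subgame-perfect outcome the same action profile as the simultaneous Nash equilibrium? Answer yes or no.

yes

Work backward from Firm B's decision.
- Budget → Firm B plays Z (best of 4, -3, -7, 9); Firm A gets -6.
- Value → Firm B plays W (best of 0, -5, -9, -7); Firm A gets 0.
- Plus → Firm B plays Z (best of -4, -8, 0, 1); Firm A gets -4.
- Premium → Firm B plays W (best of 7, -5, -1, -7); Firm A gets -6.
Among -6, 0, -4, -6, the best is 0 at Value. Subgame-perfect outcome: (Value, W) with payoffs (0, 0).
For the simultaneous game, intersect best replies.
Firm A's best replies: W→Value; X→Value; Y→Value; Z→Value.
Firm B's best replies: Budget→Z; Value→W; Plus→Z; Premium→W.
The unique mutual best reply is (Value, W), giving (0, 0).
Sequential outcome (Value, W) coincides with the Nash profile (Value, W).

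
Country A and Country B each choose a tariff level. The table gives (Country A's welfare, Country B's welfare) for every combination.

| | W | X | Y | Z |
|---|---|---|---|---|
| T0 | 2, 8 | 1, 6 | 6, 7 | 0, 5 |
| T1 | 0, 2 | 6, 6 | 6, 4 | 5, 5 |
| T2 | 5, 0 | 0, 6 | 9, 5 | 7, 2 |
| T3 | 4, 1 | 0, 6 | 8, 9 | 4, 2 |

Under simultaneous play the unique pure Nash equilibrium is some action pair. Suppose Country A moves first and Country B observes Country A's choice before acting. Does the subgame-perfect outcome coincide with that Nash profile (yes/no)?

Country B best-responds to each possible Country A move:
- T0 → Country B plays W (best of 8, 6, 7, 5); Country A gets 2.
- T1 → Country B plays X (best of 2, 6, 4, 5); Country A gets 6.
- T2 → Country B plays X (best of 0, 6, 5, 2); Country A gets 0.
- T3 → Country B plays Y (best of 1, 6, 9, 2); Country A gets 8.
Country A's induced payoffs are 2, 6, 0, 8, so Country A commits to T3. Subgame-perfect outcome: (T3, Y) with payoffs (8, 9).
Under simultaneous play:
Country A's best replies: W→T2; X→T1; Y→T2; Z→T2.
Country B's best replies: T0→W; T1→X; T2→X; T3→Y.
The unique mutual best reply is (T1, X), giving (6, 6).
Sequential outcome (T3, Y) differs from the Nash profile (T1, X).

no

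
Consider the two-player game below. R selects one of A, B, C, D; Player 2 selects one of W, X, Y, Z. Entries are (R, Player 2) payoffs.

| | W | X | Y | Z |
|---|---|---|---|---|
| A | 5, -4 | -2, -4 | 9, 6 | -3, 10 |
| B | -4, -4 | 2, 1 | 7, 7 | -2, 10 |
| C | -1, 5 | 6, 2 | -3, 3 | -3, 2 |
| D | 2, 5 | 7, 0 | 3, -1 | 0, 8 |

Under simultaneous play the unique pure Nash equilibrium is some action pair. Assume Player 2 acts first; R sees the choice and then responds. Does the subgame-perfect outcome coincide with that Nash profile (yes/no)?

yes

Backward induction with Player 2 moving first.
- W → R plays A (best of 5, -4, -1, 2); Player 2 gets -4.
- X → R plays D (best of -2, 2, 6, 7); Player 2 gets 0.
- Y → R plays A (best of 9, 7, -3, 3); Player 2 gets 6.
- Z → R plays D (best of -3, -2, -3, 0); Player 2 gets 8.
Among -4, 0, 6, 8, the best is 8 at Z. Subgame-perfect outcome: (D, Z) with payoffs (0, 8).
For the simultaneous game, intersect best replies.
R's best replies: W→A; X→D; Y→A; Z→D.
Player 2's best replies: A→Z; B→Z; C→W; D→Z.
Only (D, Z) has each player best-responding; Nash payoffs (0, 8).
Sequential outcome (D, Z) coincides with the Nash profile (D, Z).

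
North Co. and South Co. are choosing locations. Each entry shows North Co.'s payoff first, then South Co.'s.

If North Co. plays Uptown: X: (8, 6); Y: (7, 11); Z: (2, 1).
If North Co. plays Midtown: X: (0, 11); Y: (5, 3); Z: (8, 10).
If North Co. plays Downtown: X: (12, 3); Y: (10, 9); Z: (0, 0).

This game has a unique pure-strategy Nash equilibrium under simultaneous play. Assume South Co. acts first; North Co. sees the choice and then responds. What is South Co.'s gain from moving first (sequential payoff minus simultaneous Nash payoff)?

1

Solve by backward induction (South Co. leads).
- X → North Co. plays Downtown (best of 8, 0, 12); South Co. gets 3.
- Y → North Co. plays Downtown (best of 7, 5, 10); South Co. gets 9.
- Z → North Co. plays Midtown (best of 2, 8, 0); South Co. gets 10.
Among 3, 9, 10, the best is 10 at Z. Subgame-perfect outcome: (Midtown, Z) with payoffs (8, 10).
For the simultaneous game, intersect best replies.
North Co.'s best replies: X→Downtown; Y→Downtown; Z→Midtown.
South Co.'s best replies: Uptown→Y; Midtown→X; Downtown→Y.
The unique mutual best reply is (Downtown, Y), giving (10, 9).
South Co.'s commitment gain: 10 − 9 = 1.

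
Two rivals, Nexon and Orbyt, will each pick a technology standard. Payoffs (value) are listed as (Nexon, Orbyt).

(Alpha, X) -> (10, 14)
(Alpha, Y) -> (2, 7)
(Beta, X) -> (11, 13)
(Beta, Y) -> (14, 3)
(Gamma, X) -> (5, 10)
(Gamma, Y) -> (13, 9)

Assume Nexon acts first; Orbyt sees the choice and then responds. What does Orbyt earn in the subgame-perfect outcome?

Backward induction with Nexon moving first.
- Alpha: Orbyt compares 14, 7 and picks X; Nexon would get 10.
- Beta: Orbyt compares 13, 3 and picks X; Nexon would get 11.
- Gamma: Orbyt compares 10, 9 and picks X; Nexon would get 5.
Maximizing over 10, 11, 5, Nexon chooses Beta. Subgame-perfect outcome: (Beta, X) with payoffs (11, 13).

13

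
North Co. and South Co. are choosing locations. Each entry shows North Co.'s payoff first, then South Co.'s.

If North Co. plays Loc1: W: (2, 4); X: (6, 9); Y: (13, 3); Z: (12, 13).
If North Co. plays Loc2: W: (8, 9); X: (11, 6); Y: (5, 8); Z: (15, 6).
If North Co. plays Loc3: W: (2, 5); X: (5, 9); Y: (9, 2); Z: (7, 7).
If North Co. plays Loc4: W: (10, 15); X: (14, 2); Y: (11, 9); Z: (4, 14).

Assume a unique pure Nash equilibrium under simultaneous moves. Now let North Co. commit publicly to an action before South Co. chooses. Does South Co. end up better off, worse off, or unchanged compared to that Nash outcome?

Solve by backward induction (North Co. leads).
- Loc1: South Co. compares 4, 9, 3, 13 and picks Z; North Co. would get 12.
- Loc2: South Co. compares 9, 6, 8, 6 and picks W; North Co. would get 8.
- Loc3: South Co. compares 5, 9, 2, 7 and picks X; North Co. would get 5.
- Loc4: South Co. compares 15, 2, 9, 14 and picks W; North Co. would get 10.
Among 12, 8, 5, 10, the best is 12 at Loc1. Subgame-perfect outcome: (Loc1, Z) with payoffs (12, 13).
For the simultaneous game, intersect best replies.
North Co.'s best replies: W→Loc4; X→Loc4; Y→Loc1; Z→Loc2.
South Co.'s best replies: Loc1→Z; Loc2→W; Loc3→X; Loc4→W.
Only (Loc4, W) has each player best-responding; Nash payoffs (10, 15).
South Co. earns 13 sequentially versus 15 at the Nash outcome: worse off.

worse off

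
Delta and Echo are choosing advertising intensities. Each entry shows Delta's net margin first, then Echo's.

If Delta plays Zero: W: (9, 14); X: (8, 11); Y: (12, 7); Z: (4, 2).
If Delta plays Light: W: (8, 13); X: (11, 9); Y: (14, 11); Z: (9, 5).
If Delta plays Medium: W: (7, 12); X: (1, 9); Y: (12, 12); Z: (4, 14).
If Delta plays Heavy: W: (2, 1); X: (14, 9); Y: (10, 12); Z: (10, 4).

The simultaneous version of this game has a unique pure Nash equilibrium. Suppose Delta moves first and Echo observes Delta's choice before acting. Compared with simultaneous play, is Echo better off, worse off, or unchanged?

Echo best-responds to each possible Delta move:
- Zero: Echo compares 14, 11, 7, 2 and picks W; Delta would get 9.
- Light: Echo compares 13, 9, 11, 5 and picks W; Delta would get 8.
- Medium: Echo compares 12, 9, 12, 14 and picks Z; Delta would get 4.
- Heavy: Echo compares 1, 9, 12, 4 and picks Y; Delta would get 10.
Among 9, 8, 4, 10, the best is 10 at Heavy. Subgame-perfect outcome: (Heavy, Y) with payoffs (10, 12).
Under simultaneous play:
Delta's best replies: W→Zero; X→Heavy; Y→Light; Z→Heavy.
Echo's best replies: Zero→W; Light→W; Medium→Z; Heavy→Y.
The unique mutual best reply is (Zero, W), giving (9, 14).
Echo earns 12 sequentially versus 14 at the Nash outcome: worse off.

worse off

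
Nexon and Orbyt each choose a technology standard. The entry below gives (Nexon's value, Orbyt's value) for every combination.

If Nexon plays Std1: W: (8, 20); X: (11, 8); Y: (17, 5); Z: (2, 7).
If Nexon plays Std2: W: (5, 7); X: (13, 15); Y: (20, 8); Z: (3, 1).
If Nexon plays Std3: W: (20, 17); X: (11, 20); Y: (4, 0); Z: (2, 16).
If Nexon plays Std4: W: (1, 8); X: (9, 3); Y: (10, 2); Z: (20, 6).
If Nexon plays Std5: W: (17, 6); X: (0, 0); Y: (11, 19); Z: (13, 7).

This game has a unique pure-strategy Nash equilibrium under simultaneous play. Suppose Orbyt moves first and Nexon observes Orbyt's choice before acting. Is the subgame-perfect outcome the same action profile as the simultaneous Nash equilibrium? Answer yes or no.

Nexon best-responds to each possible Orbyt move:
- W: Nexon compares 8, 5, 20, 1, 17 and picks Std3; Orbyt would get 17.
- X: Nexon compares 11, 13, 11, 9, 0 and picks Std2; Orbyt would get 15.
- Y: Nexon compares 17, 20, 4, 10, 11 and picks Std2; Orbyt would get 8.
- Z: Nexon compares 2, 3, 2, 20, 13 and picks Std4; Orbyt would get 6.
Orbyt's induced payoffs are 17, 15, 8, 6, so Orbyt commits to W. Subgame-perfect outcome: (Std3, W) with payoffs (20, 17).
Now find the simultaneous Nash equilibrium.
Nexon's best replies: W→Std3; X→Std2; Y→Std2; Z→Std4.
Orbyt's best replies: Std1→W; Std2→X; Std3→X; Std4→W; Std5→Y.
Only (Std2, X) has each player best-responding; Nash payoffs (13, 15).
Sequential outcome (Std3, W) differs from the Nash profile (Std2, X).

no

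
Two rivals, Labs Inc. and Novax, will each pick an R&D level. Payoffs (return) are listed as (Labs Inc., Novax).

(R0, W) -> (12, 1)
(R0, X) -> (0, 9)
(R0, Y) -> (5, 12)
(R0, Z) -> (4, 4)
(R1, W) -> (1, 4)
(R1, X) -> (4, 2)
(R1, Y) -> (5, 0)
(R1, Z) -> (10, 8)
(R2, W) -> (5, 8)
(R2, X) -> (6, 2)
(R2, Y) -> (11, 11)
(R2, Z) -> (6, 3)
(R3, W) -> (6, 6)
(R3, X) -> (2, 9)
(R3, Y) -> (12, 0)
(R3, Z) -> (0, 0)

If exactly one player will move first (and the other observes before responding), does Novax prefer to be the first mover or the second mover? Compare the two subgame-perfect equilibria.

If Labs Inc. leads: Novax's best replies are R0→Y, R1→Z, R2→Y, R3→X; Labs Inc.'s induced payoffs 5, 10, 11, 2; outcome (R2, Y), payoffs (11, 11).
If Novax leads: Labs Inc.'s best replies are W→R0, X→R2, Y→R3, Z→R1; Novax's induced payoffs 1, 2, 0, 8; outcome (R1, Z), payoffs (10, 8).
Novax gets 8 moving first and 11 moving second, so Novax prefers to move second.

second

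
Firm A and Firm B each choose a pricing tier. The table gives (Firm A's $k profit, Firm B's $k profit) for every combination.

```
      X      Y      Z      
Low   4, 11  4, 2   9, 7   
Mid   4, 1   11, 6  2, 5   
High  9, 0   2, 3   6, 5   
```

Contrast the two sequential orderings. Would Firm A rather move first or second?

If Firm A leads: Firm B's best replies are Low→X, Mid→Y, High→Z; Firm A's induced payoffs 4, 11, 6; outcome (Mid, Y), payoffs (11, 6).
If Firm B leads: Firm A's best replies are X→High, Y→Mid, Z→Low; Firm B's induced payoffs 0, 6, 7; outcome (Low, Z), payoffs (9, 7).
Firm A gets 11 moving first and 9 moving second, so Firm A prefers to move first.

first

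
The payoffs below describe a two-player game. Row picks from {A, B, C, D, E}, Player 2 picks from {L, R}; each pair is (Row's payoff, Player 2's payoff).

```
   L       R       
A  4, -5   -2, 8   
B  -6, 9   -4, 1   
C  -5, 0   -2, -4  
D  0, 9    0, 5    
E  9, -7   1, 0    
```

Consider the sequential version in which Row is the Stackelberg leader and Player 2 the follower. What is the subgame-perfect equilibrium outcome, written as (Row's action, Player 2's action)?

Work backward from Player 2's decision.
- A: Player 2 compares -5, 8 and picks R; Row would get -2.
- B: Player 2 compares 9, 1 and picks L; Row would get -6.
- C: Player 2 compares 0, -4 and picks L; Row would get -5.
- D: Player 2 compares 9, 5 and picks L; Row would get 0.
- E: Player 2 compares -7, 0 and picks R; Row would get 1.
Among -2, -6, -5, 0, 1, the best is 1 at E. Subgame-perfect outcome: (E, R) with payoffs (1, 0).

(E, R)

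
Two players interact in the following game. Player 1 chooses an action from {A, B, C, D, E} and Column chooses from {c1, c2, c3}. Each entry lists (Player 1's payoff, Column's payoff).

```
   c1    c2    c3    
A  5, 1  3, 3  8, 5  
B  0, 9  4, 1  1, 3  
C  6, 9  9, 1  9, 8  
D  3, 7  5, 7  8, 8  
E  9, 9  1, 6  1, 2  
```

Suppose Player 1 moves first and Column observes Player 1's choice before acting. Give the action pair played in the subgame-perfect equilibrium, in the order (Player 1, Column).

(E, c1)

Work backward from Column's decision.
- A → Column plays c3 (best of 1, 3, 5); Player 1 gets 8.
- B → Column plays c1 (best of 9, 1, 3); Player 1 gets 0.
- C → Column plays c1 (best of 9, 1, 8); Player 1 gets 6.
- D → Column plays c3 (best of 7, 7, 8); Player 1 gets 8.
- E → Column plays c1 (best of 9, 6, 2); Player 1 gets 9.
Player 1's induced payoffs are 8, 0, 6, 8, 9, so Player 1 commits to E. Subgame-perfect outcome: (E, c1) with payoffs (9, 9).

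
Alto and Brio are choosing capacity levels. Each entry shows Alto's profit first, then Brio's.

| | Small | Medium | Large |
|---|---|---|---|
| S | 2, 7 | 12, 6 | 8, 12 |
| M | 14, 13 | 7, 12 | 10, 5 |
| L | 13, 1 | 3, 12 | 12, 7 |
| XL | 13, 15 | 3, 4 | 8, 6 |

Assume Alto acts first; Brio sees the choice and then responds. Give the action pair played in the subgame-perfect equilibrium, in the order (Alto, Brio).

(M, Small)

Solve by backward induction (Alto leads).
- S: Brio compares 7, 6, 12 and picks Large; Alto would get 8.
- M: Brio compares 13, 12, 5 and picks Small; Alto would get 14.
- L: Brio compares 1, 12, 7 and picks Medium; Alto would get 3.
- XL: Brio compares 15, 4, 6 and picks Small; Alto would get 13.
Alto's induced payoffs are 8, 14, 3, 13, so Alto commits to M. Subgame-perfect outcome: (M, Small) with payoffs (14, 13).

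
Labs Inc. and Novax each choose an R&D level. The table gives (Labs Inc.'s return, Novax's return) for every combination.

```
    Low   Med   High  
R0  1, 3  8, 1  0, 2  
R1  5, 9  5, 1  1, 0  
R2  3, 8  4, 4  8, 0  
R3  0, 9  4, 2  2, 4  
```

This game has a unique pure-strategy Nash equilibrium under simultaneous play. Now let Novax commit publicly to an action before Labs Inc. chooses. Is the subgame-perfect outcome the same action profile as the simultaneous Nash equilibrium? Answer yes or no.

Work backward from Labs Inc.'s decision.
- Low → Labs Inc. plays R1 (best of 1, 5, 3, 0); Novax gets 9.
- Med → Labs Inc. plays R0 (best of 8, 5, 4, 4); Novax gets 1.
- High → Labs Inc. plays R2 (best of 0, 1, 8, 2); Novax gets 0.
Among 9, 1, 0, the best is 9 at Low. Subgame-perfect outcome: (R1, Low) with payoffs (5, 9).
Now find the simultaneous Nash equilibrium.
Labs Inc.'s best replies: Low→R1; Med→R0; High→R2.
Novax's best replies: R0→Low; R1→Low; R2→Low; R3→Low.
Only (R1, Low) has each player best-responding; Nash payoffs (5, 9).
Sequential outcome (R1, Low) coincides with the Nash profile (R1, Low).

yes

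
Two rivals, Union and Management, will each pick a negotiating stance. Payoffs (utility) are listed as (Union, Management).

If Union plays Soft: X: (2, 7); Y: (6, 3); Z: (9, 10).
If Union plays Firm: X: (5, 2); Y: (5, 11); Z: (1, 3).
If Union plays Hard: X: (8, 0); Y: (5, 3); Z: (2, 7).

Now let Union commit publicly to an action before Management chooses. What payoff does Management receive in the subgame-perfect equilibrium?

10

Solve by backward induction (Union leads).
- Soft: Management compares 7, 3, 10 and picks Z; Union would get 9.
- Firm: Management compares 2, 11, 3 and picks Y; Union would get 5.
- Hard: Management compares 0, 3, 7 and picks Z; Union would get 2.
Among 9, 5, 2, the best is 9 at Soft. Subgame-perfect outcome: (Soft, Z) with payoffs (9, 10).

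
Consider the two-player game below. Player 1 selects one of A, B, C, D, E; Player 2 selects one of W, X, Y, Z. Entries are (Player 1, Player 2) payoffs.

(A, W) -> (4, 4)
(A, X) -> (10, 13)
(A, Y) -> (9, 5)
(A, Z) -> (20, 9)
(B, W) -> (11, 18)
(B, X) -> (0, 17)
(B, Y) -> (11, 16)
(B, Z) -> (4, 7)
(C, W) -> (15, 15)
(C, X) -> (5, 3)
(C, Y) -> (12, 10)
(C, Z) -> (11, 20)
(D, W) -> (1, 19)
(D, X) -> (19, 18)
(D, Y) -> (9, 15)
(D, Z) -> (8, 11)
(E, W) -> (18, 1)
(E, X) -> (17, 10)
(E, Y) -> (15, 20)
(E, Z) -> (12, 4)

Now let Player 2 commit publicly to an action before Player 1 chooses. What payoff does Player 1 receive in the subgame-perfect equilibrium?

Solve by backward induction (Player 2 leads).
- W: Player 1 compares 4, 11, 15, 1, 18 and picks E; Player 2 would get 1.
- X: Player 1 compares 10, 0, 5, 19, 17 and picks D; Player 2 would get 18.
- Y: Player 1 compares 9, 11, 12, 9, 15 and picks E; Player 2 would get 20.
- Z: Player 1 compares 20, 4, 11, 8, 12 and picks A; Player 2 would get 9.
Player 2's induced payoffs are 1, 18, 20, 9, so Player 2 commits to Y. Subgame-perfect outcome: (E, Y) with payoffs (15, 20).

15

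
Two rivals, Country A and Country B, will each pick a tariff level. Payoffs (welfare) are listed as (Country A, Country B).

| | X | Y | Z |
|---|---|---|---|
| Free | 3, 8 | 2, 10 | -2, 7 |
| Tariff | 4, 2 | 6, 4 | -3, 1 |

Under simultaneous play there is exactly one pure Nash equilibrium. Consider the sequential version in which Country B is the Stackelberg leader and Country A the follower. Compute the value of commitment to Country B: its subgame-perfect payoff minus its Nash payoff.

3

Work backward from Country A's decision.
- X → Country A plays Tariff (best of 3, 4); Country B gets 2.
- Y → Country A plays Tariff (best of 2, 6); Country B gets 4.
- Z → Country A plays Free (best of -2, -3); Country B gets 7.
Country B's induced payoffs are 2, 4, 7, so Country B commits to Z. Subgame-perfect outcome: (Free, Z) with payoffs (-2, 7).
For the simultaneous game, intersect best replies.
Country A's best replies: X→Tariff; Y→Tariff; Z→Free.
Country B's best replies: Free→Y; Tariff→Y.
The unique mutual best reply is (Tariff, Y), giving (6, 4).
Country B's commitment gain: 7 − 4 = 3.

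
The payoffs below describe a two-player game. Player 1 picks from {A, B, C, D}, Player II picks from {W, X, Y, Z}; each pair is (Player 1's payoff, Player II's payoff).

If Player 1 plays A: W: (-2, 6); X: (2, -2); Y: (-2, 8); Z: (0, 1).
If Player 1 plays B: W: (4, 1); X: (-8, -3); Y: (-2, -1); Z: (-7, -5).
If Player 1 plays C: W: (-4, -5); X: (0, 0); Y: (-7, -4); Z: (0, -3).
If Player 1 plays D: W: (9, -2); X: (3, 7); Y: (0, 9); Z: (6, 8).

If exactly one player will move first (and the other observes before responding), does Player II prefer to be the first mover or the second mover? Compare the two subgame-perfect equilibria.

If Player 1 leads: Player II's best replies are A→Y, B→W, C→X, D→Y; Player 1's induced payoffs -2, 4, 0, 0; outcome (B, W), payoffs (4, 1).
If Player II leads: Player 1's best replies are W→D, X→D, Y→D, Z→D; Player II's induced payoffs -2, 7, 9, 8; outcome (D, Y), payoffs (0, 9).
Player II gets 9 moving first and 1 moving second, so Player II prefers to move first.

first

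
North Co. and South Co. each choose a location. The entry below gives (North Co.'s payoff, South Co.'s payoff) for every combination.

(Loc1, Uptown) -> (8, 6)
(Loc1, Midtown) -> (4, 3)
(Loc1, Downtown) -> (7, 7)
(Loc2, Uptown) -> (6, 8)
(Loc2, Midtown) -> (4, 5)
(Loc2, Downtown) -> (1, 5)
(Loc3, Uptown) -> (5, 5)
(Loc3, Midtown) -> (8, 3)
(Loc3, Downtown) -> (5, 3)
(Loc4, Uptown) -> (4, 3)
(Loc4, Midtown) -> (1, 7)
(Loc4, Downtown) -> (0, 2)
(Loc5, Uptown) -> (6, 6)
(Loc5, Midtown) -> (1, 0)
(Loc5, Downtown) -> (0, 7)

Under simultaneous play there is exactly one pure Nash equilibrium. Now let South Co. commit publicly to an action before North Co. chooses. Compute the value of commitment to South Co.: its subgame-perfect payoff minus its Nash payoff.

0

North Co. best-responds to each possible South Co. move:
- Uptown → North Co. plays Loc1 (best of 8, 6, 5, 4, 6); South Co. gets 6.
- Midtown → North Co. plays Loc3 (best of 4, 4, 8, 1, 1); South Co. gets 3.
- Downtown → North Co. plays Loc1 (best of 7, 1, 5, 0, 0); South Co. gets 7.
South Co.'s induced payoffs are 6, 3, 7, so South Co. commits to Downtown. Subgame-perfect outcome: (Loc1, Downtown) with payoffs (7, 7).
Now find the simultaneous Nash equilibrium.
North Co.'s best replies: Uptown→Loc1; Midtown→Loc3; Downtown→Loc1.
South Co.'s best replies: Loc1→Downtown; Loc2→Uptown; Loc3→Uptown; Loc4→Midtown; Loc5→Downtown.
The unique mutual best reply is (Loc1, Downtown), giving (7, 7).
South Co.'s commitment gain: 7 − 7 = 0.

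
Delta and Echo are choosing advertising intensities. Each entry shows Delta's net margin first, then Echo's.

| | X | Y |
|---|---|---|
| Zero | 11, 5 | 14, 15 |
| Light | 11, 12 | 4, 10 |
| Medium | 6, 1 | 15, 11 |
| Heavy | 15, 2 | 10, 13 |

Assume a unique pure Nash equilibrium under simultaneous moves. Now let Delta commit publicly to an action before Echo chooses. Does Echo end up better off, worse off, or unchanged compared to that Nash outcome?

Backward induction with Delta moving first.
- Zero: Echo compares 5, 15 and picks Y; Delta would get 14.
- Light: Echo compares 12, 10 and picks X; Delta would get 11.
- Medium: Echo compares 1, 11 and picks Y; Delta would get 15.
- Heavy: Echo compares 2, 13 and picks Y; Delta would get 10.
Among 14, 11, 15, 10, the best is 15 at Medium. Subgame-perfect outcome: (Medium, Y) with payoffs (15, 11).
Now find the simultaneous Nash equilibrium.
Delta's best replies: X→Heavy; Y→Medium.
Echo's best replies: Zero→Y; Light→X; Medium→Y; Heavy→Y.
Only (Medium, Y) has each player best-responding; Nash payoffs (15, 11).
Echo earns 11 sequentially versus 11 at the Nash outcome: unchanged.

unchanged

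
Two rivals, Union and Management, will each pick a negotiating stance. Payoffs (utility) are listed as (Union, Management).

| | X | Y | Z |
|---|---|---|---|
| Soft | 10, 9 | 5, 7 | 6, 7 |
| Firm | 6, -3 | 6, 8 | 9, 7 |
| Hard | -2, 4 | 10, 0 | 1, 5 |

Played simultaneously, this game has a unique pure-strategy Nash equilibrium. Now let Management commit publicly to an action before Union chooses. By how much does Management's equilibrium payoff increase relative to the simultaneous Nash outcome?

0

Backward induction with Management moving first.
- X: BR = Soft, leader payoff 9.
- Y: BR = Hard, leader payoff 0.
- Z: BR = Firm, leader payoff 7.
Maximizing over 9, 0, 7, Management chooses X. Subgame-perfect outcome: (Soft, X) with payoffs (10, 9).
Now find the simultaneous Nash equilibrium.
Union's best replies: X→Soft; Y→Hard; Z→Firm.
Management's best replies: Soft→X; Firm→Y; Hard→Z.
The unique mutual best reply is (Soft, X), giving (10, 9).
Management's commitment gain: 9 − 9 = 0.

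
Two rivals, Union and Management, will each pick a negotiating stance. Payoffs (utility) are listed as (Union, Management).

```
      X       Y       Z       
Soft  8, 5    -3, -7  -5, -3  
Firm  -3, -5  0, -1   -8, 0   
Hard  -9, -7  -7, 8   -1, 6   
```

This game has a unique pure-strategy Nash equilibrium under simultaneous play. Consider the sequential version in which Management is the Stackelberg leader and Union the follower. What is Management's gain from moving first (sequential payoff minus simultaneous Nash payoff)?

Union best-responds to each possible Management move:
- X: Union compares 8, -3, -9 and picks Soft; Management would get 5.
- Y: Union compares -3, 0, -7 and picks Firm; Management would get -1.
- Z: Union compares -5, -8, -1 and picks Hard; Management would get 6.
Management's induced payoffs are 5, -1, 6, so Management commits to Z. Subgame-perfect outcome: (Hard, Z) with payoffs (-1, 6).
Under simultaneous play:
Union's best replies: X→Soft; Y→Firm; Z→Hard.
Management's best replies: Soft→X; Firm→Z; Hard→Y.
Only (Soft, X) has each player best-responding; Nash payoffs (8, 5).
Management's commitment gain: 6 − 5 = 1.

1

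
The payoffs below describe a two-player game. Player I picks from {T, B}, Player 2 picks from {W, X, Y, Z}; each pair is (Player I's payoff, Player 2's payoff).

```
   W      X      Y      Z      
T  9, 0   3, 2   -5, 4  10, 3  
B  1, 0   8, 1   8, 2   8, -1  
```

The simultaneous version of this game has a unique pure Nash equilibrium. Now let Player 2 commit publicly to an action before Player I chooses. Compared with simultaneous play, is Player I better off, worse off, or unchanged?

better off

Backward induction with Player 2 moving first.
- W: Player I compares 9, 1 and picks T; Player 2 would get 0.
- X: Player I compares 3, 8 and picks B; Player 2 would get 1.
- Y: Player I compares -5, 8 and picks B; Player 2 would get 2.
- Z: Player I compares 10, 8 and picks T; Player 2 would get 3.
Among 0, 1, 2, 3, the best is 3 at Z. Subgame-perfect outcome: (T, Z) with payoffs (10, 3).
Under simultaneous play:
Player I's best replies: W→T; X→B; Y→B; Z→T.
Player 2's best replies: T→Y; B→Y.
Only (B, Y) has each player best-responding; Nash payoffs (8, 2).
Player I earns 10 sequentially versus 8 at the Nash outcome: better off.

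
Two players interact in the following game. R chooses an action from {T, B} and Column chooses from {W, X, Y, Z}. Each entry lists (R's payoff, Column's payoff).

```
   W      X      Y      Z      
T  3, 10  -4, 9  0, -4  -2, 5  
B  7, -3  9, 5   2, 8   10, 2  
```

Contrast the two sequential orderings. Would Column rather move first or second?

If R leads: Column's best replies are T→W, B→Y; R's induced payoffs 3, 2; outcome (T, W), payoffs (3, 10).
If Column leads: R's best replies are W→B, X→B, Y→B, Z→B; Column's induced payoffs -3, 5, 8, 2; outcome (B, Y), payoffs (2, 8).
Column gets 8 moving first and 10 moving second, so Column prefers to move second.

second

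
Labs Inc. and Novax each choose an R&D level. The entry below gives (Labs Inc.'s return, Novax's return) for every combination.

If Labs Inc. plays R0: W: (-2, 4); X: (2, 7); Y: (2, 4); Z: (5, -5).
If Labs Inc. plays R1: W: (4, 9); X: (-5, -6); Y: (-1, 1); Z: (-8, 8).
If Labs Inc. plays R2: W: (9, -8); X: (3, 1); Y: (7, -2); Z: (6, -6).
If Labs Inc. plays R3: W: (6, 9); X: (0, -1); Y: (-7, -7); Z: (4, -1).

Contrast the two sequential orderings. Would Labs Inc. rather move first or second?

If Labs Inc. leads: Novax's best replies are R0→X, R1→W, R2→X, R3→W; Labs Inc.'s induced payoffs 2, 4, 3, 6; outcome (R3, W), payoffs (6, 9).
If Novax leads: Labs Inc.'s best replies are W→R2, X→R2, Y→R2, Z→R2; Novax's induced payoffs -8, 1, -2, -6; outcome (R2, X), payoffs (3, 1).
Labs Inc. gets 6 moving first and 3 moving second, so Labs Inc. prefers to move first.

first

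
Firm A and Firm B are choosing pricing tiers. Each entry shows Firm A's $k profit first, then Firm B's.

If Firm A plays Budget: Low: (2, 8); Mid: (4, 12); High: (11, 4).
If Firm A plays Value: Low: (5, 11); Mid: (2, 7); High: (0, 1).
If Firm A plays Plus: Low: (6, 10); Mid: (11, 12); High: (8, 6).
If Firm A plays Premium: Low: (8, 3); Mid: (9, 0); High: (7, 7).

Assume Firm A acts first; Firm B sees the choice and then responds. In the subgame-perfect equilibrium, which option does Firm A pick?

Firm B best-responds to each possible Firm A move:
- Budget → Firm B plays Mid (best of 8, 12, 4); Firm A gets 4.
- Value → Firm B plays Low (best of 11, 7, 1); Firm A gets 5.
- Plus → Firm B plays Mid (best of 10, 12, 6); Firm A gets 11.
- Premium → Firm B plays High (best of 3, 0, 7); Firm A gets 7.
Among 4, 5, 11, 7, the best is 11 at Plus. Subgame-perfect outcome: (Plus, Mid) with payoffs (11, 12).

Plus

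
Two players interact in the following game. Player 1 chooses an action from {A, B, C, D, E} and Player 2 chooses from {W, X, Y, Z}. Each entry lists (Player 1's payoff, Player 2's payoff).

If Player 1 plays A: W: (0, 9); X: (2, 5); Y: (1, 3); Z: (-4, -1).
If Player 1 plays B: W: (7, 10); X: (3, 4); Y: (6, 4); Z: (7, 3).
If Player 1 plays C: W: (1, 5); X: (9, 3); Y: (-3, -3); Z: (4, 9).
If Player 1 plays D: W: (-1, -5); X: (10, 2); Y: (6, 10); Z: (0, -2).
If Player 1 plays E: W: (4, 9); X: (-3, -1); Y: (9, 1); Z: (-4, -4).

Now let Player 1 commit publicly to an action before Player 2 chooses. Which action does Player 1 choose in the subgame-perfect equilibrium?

B

Work backward from Player 2's decision.
- A: BR = W, leader payoff 0.
- B: BR = W, leader payoff 7.
- C: BR = Z, leader payoff 4.
- D: BR = Y, leader payoff 6.
- E: BR = W, leader payoff 4.
Maximizing over 0, 7, 4, 6, 4, Player 1 chooses B. Subgame-perfect outcome: (B, W) with payoffs (7, 10).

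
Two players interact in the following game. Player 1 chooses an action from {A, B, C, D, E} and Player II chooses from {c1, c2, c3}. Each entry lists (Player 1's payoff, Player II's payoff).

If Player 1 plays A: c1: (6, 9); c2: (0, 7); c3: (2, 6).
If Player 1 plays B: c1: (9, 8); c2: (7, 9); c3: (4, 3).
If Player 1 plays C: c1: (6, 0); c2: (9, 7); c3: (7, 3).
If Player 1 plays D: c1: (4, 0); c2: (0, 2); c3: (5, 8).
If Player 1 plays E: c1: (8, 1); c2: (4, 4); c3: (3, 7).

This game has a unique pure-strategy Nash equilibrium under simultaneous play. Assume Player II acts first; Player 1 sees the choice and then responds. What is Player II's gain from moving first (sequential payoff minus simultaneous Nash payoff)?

1

Work backward from Player 1's decision.
- c1: Player 1 compares 6, 9, 6, 4, 8 and picks B; Player II would get 8.
- c2: Player 1 compares 0, 7, 9, 0, 4 and picks C; Player II would get 7.
- c3: Player 1 compares 2, 4, 7, 5, 3 and picks C; Player II would get 3.
Player II's induced payoffs are 8, 7, 3, so Player II commits to c1. Subgame-perfect outcome: (B, c1) with payoffs (9, 8).
Now find the simultaneous Nash equilibrium.
Player 1's best replies: c1→B; c2→C; c3→C.
Player II's best replies: A→c1; B→c2; C→c2; D→c3; E→c3.
Only (C, c2) has each player best-responding; Nash payoffs (9, 7).
Player II's commitment gain: 8 − 7 = 1.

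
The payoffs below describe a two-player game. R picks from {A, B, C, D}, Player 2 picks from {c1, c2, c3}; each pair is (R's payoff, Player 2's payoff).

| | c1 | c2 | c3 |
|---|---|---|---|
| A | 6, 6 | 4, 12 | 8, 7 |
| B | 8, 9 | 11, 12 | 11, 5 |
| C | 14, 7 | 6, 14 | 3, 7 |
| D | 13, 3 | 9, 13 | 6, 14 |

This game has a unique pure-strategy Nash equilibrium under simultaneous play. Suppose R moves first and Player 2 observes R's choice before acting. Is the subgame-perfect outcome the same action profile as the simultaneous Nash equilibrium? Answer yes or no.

Backward induction with R moving first.
- A → Player 2 plays c2 (best of 6, 12, 7); R gets 4.
- B → Player 2 plays c2 (best of 9, 12, 5); R gets 11.
- C → Player 2 plays c2 (best of 7, 14, 7); R gets 6.
- D → Player 2 plays c3 (best of 3, 13, 14); R gets 6.
Among 4, 11, 6, 6, the best is 11 at B. Subgame-perfect outcome: (B, c2) with payoffs (11, 12).
Under simultaneous play:
R's best replies: c1→C; c2→B; c3→B.
Player 2's best replies: A→c2; B→c2; C→c2; D→c3.
Only (B, c2) has each player best-responding; Nash payoffs (11, 12).
Sequential outcome (B, c2) coincides with the Nash profile (B, c2).

yes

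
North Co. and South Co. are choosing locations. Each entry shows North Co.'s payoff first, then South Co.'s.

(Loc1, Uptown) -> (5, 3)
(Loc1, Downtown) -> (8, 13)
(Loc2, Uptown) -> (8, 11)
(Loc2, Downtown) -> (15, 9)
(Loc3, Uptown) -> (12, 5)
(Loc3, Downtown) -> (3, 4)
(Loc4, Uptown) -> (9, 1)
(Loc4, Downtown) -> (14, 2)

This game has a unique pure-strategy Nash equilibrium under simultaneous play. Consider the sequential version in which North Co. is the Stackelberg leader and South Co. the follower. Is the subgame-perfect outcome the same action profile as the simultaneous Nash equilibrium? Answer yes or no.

no

South Co. best-responds to each possible North Co. move:
- Loc1: South Co. compares 3, 13 and picks Downtown; North Co. would get 8.
- Loc2: South Co. compares 11, 9 and picks Uptown; North Co. would get 8.
- Loc3: South Co. compares 5, 4 and picks Uptown; North Co. would get 12.
- Loc4: South Co. compares 1, 2 and picks Downtown; North Co. would get 14.
North Co.'s induced payoffs are 8, 8, 12, 14, so North Co. commits to Loc4. Subgame-perfect outcome: (Loc4, Downtown) with payoffs (14, 2).
Now find the simultaneous Nash equilibrium.
North Co.'s best replies: Uptown→Loc3; Downtown→Loc2.
South Co.'s best replies: Loc1→Downtown; Loc2→Uptown; Loc3→Uptown; Loc4→Downtown.
The unique mutual best reply is (Loc3, Uptown), giving (12, 5).
Sequential outcome (Loc4, Downtown) differs from the Nash profile (Loc3, Uptown).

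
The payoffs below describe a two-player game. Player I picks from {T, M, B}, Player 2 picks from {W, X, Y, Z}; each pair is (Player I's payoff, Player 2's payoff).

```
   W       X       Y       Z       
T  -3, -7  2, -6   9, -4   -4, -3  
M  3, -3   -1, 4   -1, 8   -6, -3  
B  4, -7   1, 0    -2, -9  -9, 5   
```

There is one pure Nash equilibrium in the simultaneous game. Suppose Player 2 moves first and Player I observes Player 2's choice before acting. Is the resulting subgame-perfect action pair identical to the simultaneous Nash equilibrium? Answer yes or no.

Work backward from Player I's decision.
- W → Player I plays B (best of -3, 3, 4); Player 2 gets -7.
- X → Player I plays T (best of 2, -1, 1); Player 2 gets -6.
- Y → Player I plays T (best of 9, -1, -2); Player 2 gets -4.
- Z → Player I plays T (best of -4, -6, -9); Player 2 gets -3.
Maximizing over -7, -6, -4, -3, Player 2 chooses Z. Subgame-perfect outcome: (T, Z) with payoffs (-4, -3).
Under simultaneous play:
Player I's best replies: W→B; X→T; Y→T; Z→T.
Player 2's best replies: T→Z; M→Y; B→Z.
The unique mutual best reply is (T, Z), giving (-4, -3).
Sequential outcome (T, Z) coincides with the Nash profile (T, Z).

yes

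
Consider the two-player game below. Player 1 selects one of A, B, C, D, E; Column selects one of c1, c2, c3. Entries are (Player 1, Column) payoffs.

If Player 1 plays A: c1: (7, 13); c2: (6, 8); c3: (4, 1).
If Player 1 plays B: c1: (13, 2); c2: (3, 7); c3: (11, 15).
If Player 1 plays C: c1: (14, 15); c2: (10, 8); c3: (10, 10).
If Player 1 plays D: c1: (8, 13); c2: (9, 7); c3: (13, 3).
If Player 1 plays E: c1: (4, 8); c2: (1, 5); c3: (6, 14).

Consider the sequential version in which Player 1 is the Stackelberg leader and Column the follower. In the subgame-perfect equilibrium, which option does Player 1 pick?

Backward induction with Player 1 moving first.
- A: Column compares 13, 8, 1 and picks c1; Player 1 would get 7.
- B: Column compares 2, 7, 15 and picks c3; Player 1 would get 11.
- C: Column compares 15, 8, 10 and picks c1; Player 1 would get 14.
- D: Column compares 13, 7, 3 and picks c1; Player 1 would get 8.
- E: Column compares 8, 5, 14 and picks c3; Player 1 would get 6.
Among 7, 11, 14, 8, 6, the best is 14 at C. Subgame-perfect outcome: (C, c1) with payoffs (14, 15).

C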